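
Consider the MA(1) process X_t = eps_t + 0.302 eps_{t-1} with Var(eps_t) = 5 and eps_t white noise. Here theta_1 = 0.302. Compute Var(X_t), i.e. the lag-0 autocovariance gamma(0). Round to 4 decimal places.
\gamma(0) = 5.4560

For an MA(q) process X_t = eps_t + sum_i theta_i eps_{t-i} with
Var(eps_t) = sigma^2, the variance is
  gamma(0) = sigma^2 * (1 + sum_i theta_i^2).
  sum_i theta_i^2 = (0.302)^2 = 0.091204.
  gamma(0) = 5 * (1 + 0.091204) = 5 * 1.091204 = 5.45602, which rounds to 5.4560.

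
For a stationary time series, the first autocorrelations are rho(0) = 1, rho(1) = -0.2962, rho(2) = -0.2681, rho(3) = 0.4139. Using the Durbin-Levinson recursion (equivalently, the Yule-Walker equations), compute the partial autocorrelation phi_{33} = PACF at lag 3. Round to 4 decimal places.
\phi_{33} = 0.2430

The PACF at lag k is phi_{kk}, the last component of the solution
to the Yule-Walker system G_k phi = r_k where
  (G_k)_{ij} = rho(|i - j|), (r_k)_i = rho(i), i,j = 1..k.
Equivalently, Durbin-Levinson gives phi_{kk} iteratively:
  phi_{11} = rho(1)
  phi_{kk} = [rho(k) - sum_{j=1..k-1} phi_{k-1,j} rho(k-j)]
            / [1 - sum_{j=1..k-1} phi_{k-1,j} rho(j)],
  phi_{k,j} = phi_{k-1,j} - phi_{kk} phi_{k-1,k-j},  j = 1..k-1.
Step k = 1:
  phi_11 = rho(1) = -0.2962.
Step k = 2:
  phi_22 = [rho(2) - phi_11 rho(1)] / [1 - phi_11 rho(1)] = [-0.2681 - (-0.2962)(-0.2962)] / [1 - (-0.2962)(-0.2962)]
         = -0.35583444 / 0.91226556 = -0.390056.
  Update: phi_21 = phi_11 - phi_22 phi_11 = -0.2962 - (-0.390056)(-0.2962) = -0.411735.
Step k = 3:
  phi_33 = [rho(3) - phi_21 rho(2) - phi_22 rho(1)] / [1 - phi_21 rho(1) - phi_22 rho(2)]
    numerator   = 0.4139 - (-0.411735)(-0.2681) - (-0.390056)(-0.2962) = 0.18797946
    denominator = 1 - (-0.411735)(-0.2962) - (-0.390056)(-0.2681) = 0.77347029
  phi_33 = 0.18797946 / 0.77347029 = 0.243.
Therefore phi_{33} = 0.2430.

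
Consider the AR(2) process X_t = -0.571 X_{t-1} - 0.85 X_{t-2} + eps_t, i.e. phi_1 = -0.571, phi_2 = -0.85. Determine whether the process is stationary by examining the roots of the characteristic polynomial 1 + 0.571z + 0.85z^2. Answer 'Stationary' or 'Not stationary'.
\text{Stationary}

The AR(p) characteristic polynomial is P(z) = 1 + 0.571z + 0.85z^2.
Stationarity requires all roots to lie outside the unit circle, i.e. |z| > 1 for every root.
Set 1 + (0.571) z + (0.85) z^2 = 0, i.e. a z^2 + b z + c = 0 with a = 0.85, b = 0.571, c = 1.
Discriminant D = b^2 - 4ac = (0.571)^2 - 4*(0.85)*1 = 0.326041 - (3.4) = -3.073959.
D < 0, so the roots are the complex-conjugate pair z = (-b +/- i sqrt(-D)) / (2a) = -0.3359 +/- 1.0313i.
For a conjugate pair |z|^2 = z * conj(z) = (product of roots) = c/a = 1/(0.85) = 1.176471, so |z| = sqrt(1.176471) = 1.0847 for both roots.
Moduli of all roots: 1.0847, 1.0847.
All moduli strictly greater than 1? Yes.
Verdict: Stationary.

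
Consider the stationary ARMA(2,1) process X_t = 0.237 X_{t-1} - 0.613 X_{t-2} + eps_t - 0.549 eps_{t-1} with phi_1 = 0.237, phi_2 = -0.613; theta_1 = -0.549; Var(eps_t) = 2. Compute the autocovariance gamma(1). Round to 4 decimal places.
\gamma(1) = -0.1322

Multiply the model equation by X_{t-k} and take expectations. With theta_0 = psi_0 = 1 and psi_j the MA(infinity) weights, this gives
  gamma(k) - sum_i phi_i gamma(k-i) = c_k,
  c_k = sigma^2 * sum_{j=k..q} theta_j psi_{j-k}   (c_k = 0 for k > q),
using gamma(-m) = gamma(m).
psi-weights needed (psi_j = theta_j + sum_i phi_i psi_{j-i}):
  psi_1 = theta_1 + phi_1 = -0.549 + (0.237) = -0.312
Right-hand sides:
  c_0 = sigma^2 (1 + theta_1 psi_1) = 2 * (1 + (-0.549)(-0.312)) = 2 * 1.171288 = 2.342576
  c_1 = sigma^2 theta_1 = 2 * (-0.549) = -1.098
  c_2 = 0
Equations for k = 0, 1, 2 (AR order 2, c_2 = 0):
  (E0) gamma(0) = phi_1 gamma(1) + phi_2 gamma(2) + c_0
  (E1) gamma(1) = phi_1 gamma(0) + phi_2 gamma(1) + c_1
  (E2) gamma(2) = phi_1 gamma(1) + phi_2 gamma(0)
From (E1): gamma(1) = A gamma(0) + B with
  A = phi_1 / (1 - phi_2) = 0.237 / 1.613 = 0.146931,   B = c_1 / (1 - phi_2) = -1.098 / 1.613 = -0.680719.
Insert (E2) into (E0): gamma(0) (1 - phi_2^2) = phi_1 (1 + phi_2) gamma(1) + c_0.
  phi_1 (1 + phi_2) = (0.237)(0.387) = 0.091719,   1 - phi_2^2 = 0.624231.
Replace gamma(1) by A gamma(0) + B and collect gamma(0):
  gamma(0) [0.624231 - (0.091719)(0.146931)] = (0.091719)(-0.680719) + 2.342576
  gamma(0) * 0.610755 = 2.280141
  gamma(0) = 2.280141 / 0.610755 = 3.733318.
  gamma(1) = A gamma(0) + B = (0.146931)(3.733318) + (-0.680719) = -0.132178.
Therefore gamma(1) = -0.1322 (to 4 decimal places).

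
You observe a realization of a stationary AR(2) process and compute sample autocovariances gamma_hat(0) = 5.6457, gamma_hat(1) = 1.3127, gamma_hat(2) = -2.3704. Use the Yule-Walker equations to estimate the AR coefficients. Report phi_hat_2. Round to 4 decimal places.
\hat\phi_{2} = -0.5010

The Yule-Walker equations for an AR(p) process read, in matrix form,
  Gamma_p phi = r_p,   with   (Gamma_p)_{ij} = gamma(|i - j|),
                       (r_p)_i = gamma(i),   i,j = 1..p.
Substitute the sample gammas (Toeplitz matrix and right-hand side of size 2):
  Gamma_p = [[5.6457, 1.3127], [1.3127, 5.6457]]
  r_p     = [1.3127, -2.3704]
Written out:
  5.6457 phi_1 + 1.3127 phi_2 = 1.3127
  1.3127 phi_1 + 5.6457 phi_2 = -2.3704
Solve by Cramer's rule:
  det = gamma(0)^2 - gamma(1)^2 = (5.6457)^2 - (1.3127)^2 = 31.87392849 - 1.72318129 = 30.1507472
  phi_hat_1 = [gamma(1) gamma(0) - gamma(1) gamma(2)] / det = [(1.3127)(5.6457) - (1.3127)(-2.3704)] / 30.1507472 = 10.52273447 / 30.1507472 = 0.349
  phi_hat_2 = [gamma(0) gamma(2) - gamma(1)^2] / det = [(5.6457)(-2.3704) - (1.3127)^2] / 30.1507472 = -15.10574857 / 30.1507472 = -0.501
So phi_hat = [0.3490, -0.5010].
Therefore phi_hat_2 = -0.5010.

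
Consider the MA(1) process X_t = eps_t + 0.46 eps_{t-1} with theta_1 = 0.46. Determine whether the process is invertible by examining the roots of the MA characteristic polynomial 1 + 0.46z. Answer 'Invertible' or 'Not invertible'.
\text{Invertible}

The MA(q) characteristic polynomial is P(z) = 1 + 0.46z.
Invertibility requires all roots to lie outside the unit circle, i.e. |z| > 1 for every root.
This is linear in z: 1 + (0.46) z = 0  =>  z = -1/(0.46) = -2.173913,  |z| = 2.173913.
Moduli of all roots: 2.1739.
All moduli strictly greater than 1? Yes.
Verdict: Invertible.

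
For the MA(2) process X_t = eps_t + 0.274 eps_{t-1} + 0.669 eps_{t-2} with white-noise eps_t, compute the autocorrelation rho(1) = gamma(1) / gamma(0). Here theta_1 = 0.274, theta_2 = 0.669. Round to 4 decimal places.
\rho(1) = 0.3003

For an MA(q) process with theta_0 = 1, the autocovariance is
  gamma(k) = sigma^2 * sum_{i=0..q-k} theta_i * theta_{i+k},
and rho(k) = gamma(k) / gamma(0). Sigma^2 cancels.
  numerator   = (1)*(0.274) + (0.274)*(0.669) = 0.457306.
  denominator = (1)^2 + (0.274)^2 + (0.669)^2 = 1.522637.
  rho(1) = 0.457306 / 1.522637 = 0.3003.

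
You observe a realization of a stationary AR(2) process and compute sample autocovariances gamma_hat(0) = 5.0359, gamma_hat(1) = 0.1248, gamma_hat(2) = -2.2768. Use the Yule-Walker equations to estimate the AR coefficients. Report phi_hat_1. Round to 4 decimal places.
\hat\phi_{1} = 0.0360

The Yule-Walker equations for an AR(p) process read, in matrix form,
  Gamma_p phi = r_p,   with   (Gamma_p)_{ij} = gamma(|i - j|),
                       (r_p)_i = gamma(i),   i,j = 1..p.
Substitute the sample gammas (Toeplitz matrix and right-hand side of size 2):
  Gamma_p = [[5.0359, 0.1248], [0.1248, 5.0359]]
  r_p     = [0.1248, -2.2768]
Written out:
  5.0359 phi_1 + 0.1248 phi_2 = 0.1248
  0.1248 phi_1 + 5.0359 phi_2 = -2.2768
Solve by Cramer's rule:
  det = gamma(0)^2 - gamma(1)^2 = (5.0359)^2 - (0.1248)^2 = 25.36028881 - 0.01557504 = 25.34471377
  phi_hat_1 = [gamma(1) gamma(0) - gamma(1) gamma(2)] / det = [(0.1248)(5.0359) - (0.1248)(-2.2768)] / 25.34471377 = 0.91262496 / 25.34471377 = 0.036
  phi_hat_2 = [gamma(0) gamma(2) - gamma(1)^2] / det = [(5.0359)(-2.2768) - (0.1248)^2] / 25.34471377 = -11.48131216 / 25.34471377 = -0.453
So phi_hat = [0.0360, -0.4530].
Therefore phi_hat_1 = 0.0360.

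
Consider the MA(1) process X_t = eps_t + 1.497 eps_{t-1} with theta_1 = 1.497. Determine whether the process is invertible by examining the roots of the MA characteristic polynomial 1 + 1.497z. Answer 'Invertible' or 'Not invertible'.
\text{Not invertible}

The MA(q) characteristic polynomial is P(z) = 1 + 1.497z.
Invertibility requires all roots to lie outside the unit circle, i.e. |z| > 1 for every root.
This is linear in z: 1 + (1.497) z = 0  =>  z = -1/(1.497) = -0.668003,  |z| = 0.668003.
Moduli of all roots: 0.6680.
All moduli strictly greater than 1? No.
Verdict: Not invertible.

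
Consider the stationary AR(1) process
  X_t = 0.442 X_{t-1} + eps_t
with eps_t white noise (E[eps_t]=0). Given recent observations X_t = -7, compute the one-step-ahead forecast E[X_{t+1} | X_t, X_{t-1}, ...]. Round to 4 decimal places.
E[X_{t+1} \mid \mathcal F_t] = -3.0940

For an AR(p) model X_t = c + sum_i phi_i X_{t-i} + eps_t, the
one-step-ahead conditional mean is
  E[X_{t+1} | X_t, ...] = c + sum_i phi_i X_{t+1-i}.
Substitute known values:
  E[X_{t+1} | ...] = (0.442) * (-7)
                   = -3.0940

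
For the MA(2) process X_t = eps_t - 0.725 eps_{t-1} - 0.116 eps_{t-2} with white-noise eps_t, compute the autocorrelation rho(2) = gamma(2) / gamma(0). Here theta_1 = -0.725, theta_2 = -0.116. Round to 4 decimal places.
\rho(2) = -0.0754

For an MA(q) process with theta_0 = 1, the autocovariance is
  gamma(k) = sigma^2 * sum_{i=0..q-k} theta_i * theta_{i+k},
and rho(k) = gamma(k) / gamma(0). Sigma^2 cancels.
  numerator   = (1)*(-0.116) = -0.116.
  denominator = (1)^2 + (-0.725)^2 + (-0.116)^2 = 1.539081.
  rho(2) = -0.116 / 1.539081 = -0.0754.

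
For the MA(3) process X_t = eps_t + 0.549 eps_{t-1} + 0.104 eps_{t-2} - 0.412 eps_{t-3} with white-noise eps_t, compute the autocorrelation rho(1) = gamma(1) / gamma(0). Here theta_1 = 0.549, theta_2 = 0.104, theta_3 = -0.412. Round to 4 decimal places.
\rho(1) = 0.3801

For an MA(q) process with theta_0 = 1, the autocovariance is
  gamma(k) = sigma^2 * sum_{i=0..q-k} theta_i * theta_{i+k},
and rho(k) = gamma(k) / gamma(0). Sigma^2 cancels.
  numerator   = (1)*(0.549) + (0.549)*(0.104) + (0.104)*(-0.412) = 0.563248.
  denominator = (1)^2 + (0.549)^2 + (0.104)^2 + (-0.412)^2 = 1.481961.
  rho(1) = 0.563248 / 1.481961 = 0.3801.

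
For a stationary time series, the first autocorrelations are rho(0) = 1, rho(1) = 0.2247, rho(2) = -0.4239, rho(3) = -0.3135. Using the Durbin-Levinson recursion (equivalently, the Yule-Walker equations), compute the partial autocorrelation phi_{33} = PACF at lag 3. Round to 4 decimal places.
\phi_{33} = -0.0820

The PACF at lag k is phi_{kk}, the last component of the solution
to the Yule-Walker system G_k phi = r_k where
  (G_k)_{ij} = rho(|i - j|), (r_k)_i = rho(i), i,j = 1..k.
Equivalently, Durbin-Levinson gives phi_{kk} iteratively:
  phi_{11} = rho(1)
  phi_{kk} = [rho(k) - sum_{j=1..k-1} phi_{k-1,j} rho(k-j)]
            / [1 - sum_{j=1..k-1} phi_{k-1,j} rho(j)],
  phi_{k,j} = phi_{k-1,j} - phi_{kk} phi_{k-1,k-j},  j = 1..k-1.
Step k = 1:
  phi_11 = rho(1) = 0.2247.
Step k = 2:
  phi_22 = [rho(2) - phi_11 rho(1)] / [1 - phi_11 rho(1)] = [-0.4239 - (0.2247)(0.2247)] / [1 - (0.2247)(0.2247)]
         = -0.47439009 / 0.94950991 = -0.499616.
  Update: phi_21 = phi_11 - phi_22 phi_11 = 0.2247 - (-0.499616)(0.2247) = 0.336964.
Step k = 3:
  phi_33 = [rho(3) - phi_21 rho(2) - phi_22 rho(1)] / [1 - phi_21 rho(1) - phi_22 rho(2)]
    numerator   = -0.3135 - (0.336964)(-0.4239) - (-0.499616)(0.2247) = -0.05839745
    denominator = 1 - (0.336964)(0.2247) - (-0.499616)(-0.4239) = 0.71249716
  phi_33 = -0.05839745 / 0.71249716 = -0.082.
Therefore phi_{33} = -0.0820.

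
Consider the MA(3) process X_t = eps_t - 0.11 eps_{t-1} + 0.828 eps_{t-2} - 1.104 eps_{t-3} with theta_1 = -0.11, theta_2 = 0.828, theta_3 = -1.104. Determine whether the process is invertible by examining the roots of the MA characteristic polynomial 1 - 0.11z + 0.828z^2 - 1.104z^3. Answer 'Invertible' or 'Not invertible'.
\text{Not invertible}

The MA(q) characteristic polynomial is P(z) = 1 - 0.11z + 0.828z^2 - 1.104z^3.
Invertibility requires all roots to lie outside the unit circle, i.e. |z| > 1 for every root.
Degree 3: look for a simple real root z0 first, then factor out (1 - z/z0) and solve the remaining quadratic.
Testing z0 = 1.25: P(1.25) = 1 + (-0.11)(1.25) + (0.828)(1.25)^2 + (-1.104)(1.25)^3
  = 1 + (-0.1375) + (1.29375) + (-2.15625) = 0.  So z_0 = 1.25 is a root, |z_0| = 1.25.
Divide out the factor (1 - 0.8 z) = (1 - z/z0) (since 1/z0 = 0.8):
  P(z) = (1 - 0.8 z)(1 + (0.69) z + (1.38) z^2)
  [check: z-coef 0.69 - (0.8) = -0.11; z^2-coef 1.38 - (0.8)(0.69) = 0.828; z^3-coef -(0.8)(1.38) = -1.104.]
Remaining roots from the quadratic factor 1 + (0.69) z + (1.38) z^2:
  Set 1 + (0.69) z + (1.38) z^2 = 0, i.e. a z^2 + b z + c = 0 with a = 1.38, b = 0.69, c = 1.
  Discriminant D = b^2 - 4ac = (0.69)^2 - 4*(1.38)*1 = 0.4761 - (5.52) = -5.0439.
  D < 0, so the roots are the complex-conjugate pair z = (-b +/- i sqrt(-D)) / (2a) = -0.25 +/- 0.8137i.
  For a conjugate pair |z|^2 = z * conj(z) = (product of roots) = c/a = 1/(1.38) = 0.724638, so |z| = sqrt(0.724638) = 0.8513 for both roots.
Moduli of all roots: 1.2500, 0.8513, 0.8513.
All moduli strictly greater than 1? No.
Verdict: Not invertible.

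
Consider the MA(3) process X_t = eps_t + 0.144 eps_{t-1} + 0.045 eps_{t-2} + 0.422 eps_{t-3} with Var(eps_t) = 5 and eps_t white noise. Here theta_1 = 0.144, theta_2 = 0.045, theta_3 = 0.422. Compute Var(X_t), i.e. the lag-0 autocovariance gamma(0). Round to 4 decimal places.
\gamma(0) = 6.0042

For an MA(q) process X_t = eps_t + sum_i theta_i eps_{t-i} with
Var(eps_t) = sigma^2, the variance is
  gamma(0) = sigma^2 * (1 + sum_i theta_i^2).
  sum_i theta_i^2 = (0.144)^2 + (0.045)^2 + (0.422)^2 = 0.020736 + 0.002025 + 0.178084 = 0.200845.
  gamma(0) = 5 * (1 + 0.200845) = 5 * 1.200845 = 6.004225, which rounds to 6.0042.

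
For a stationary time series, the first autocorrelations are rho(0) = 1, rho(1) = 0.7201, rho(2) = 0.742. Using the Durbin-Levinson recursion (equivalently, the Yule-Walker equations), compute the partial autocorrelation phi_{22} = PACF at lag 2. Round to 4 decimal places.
\phi_{22} = 0.4641

The PACF at lag k is phi_{kk}, the last component of the solution
to the Yule-Walker system G_k phi = r_k where
  (G_k)_{ij} = rho(|i - j|), (r_k)_i = rho(i), i,j = 1..k.
Equivalently, Durbin-Levinson gives phi_{kk} iteratively:
  phi_{11} = rho(1)
  phi_{kk} = [rho(k) - sum_{j=1..k-1} phi_{k-1,j} rho(k-j)]
            / [1 - sum_{j=1..k-1} phi_{k-1,j} rho(j)],
  phi_{k,j} = phi_{k-1,j} - phi_{kk} phi_{k-1,k-j},  j = 1..k-1.
Step k = 1:
  phi_11 = rho(1) = 0.7201.
Step k = 2:
  phi_22 = [rho(2) - phi_11 rho(1)] / [1 - phi_11 rho(1)] = [0.742 - (0.7201)(0.7201)] / [1 - (0.7201)(0.7201)]
         = 0.22345599 / 0.48145599 = 0.4641.
Therefore phi_{22} = 0.4641.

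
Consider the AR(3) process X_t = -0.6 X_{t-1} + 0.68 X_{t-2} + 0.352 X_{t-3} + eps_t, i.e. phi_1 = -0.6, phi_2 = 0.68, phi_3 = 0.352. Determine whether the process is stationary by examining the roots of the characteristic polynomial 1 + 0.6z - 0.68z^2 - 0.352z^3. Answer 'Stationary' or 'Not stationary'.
\text{Stationary}

The AR(p) characteristic polynomial is P(z) = 1 + 0.6z - 0.68z^2 - 0.352z^3.
Stationarity requires all roots to lie outside the unit circle, i.e. |z| > 1 for every root.
Degree 3: look for a simple real root z0 first, then factor out (1 - z/z0) and solve the remaining quadratic.
Testing z0 = 1.25: P(1.25) = 1 + (0.6)(1.25) + (-0.68)(1.25)^2 + (-0.352)(1.25)^3
  = 1 + (0.75) + (-1.0625) + (-0.6875) = 0.  So z_0 = 1.25 is a root, |z_0| = 1.25.
Divide out the factor (1 - 0.8 z) = (1 - z/z0) (since 1/z0 = 0.8):
  P(z) = (1 - 0.8 z)(1 + (1.4) z + (0.44) z^2)
  [check: z-coef 1.4 - (0.8) = 0.6; z^2-coef 0.44 - (0.8)(1.4) = -0.68; z^3-coef -(0.8)(0.44) = -0.352.]
Remaining roots from the quadratic factor 1 + (1.4) z + (0.44) z^2:
  Set 1 + (1.4) z + (0.44) z^2 = 0, i.e. a z^2 + b z + c = 0 with a = 0.44, b = 1.4, c = 1.
  Discriminant D = b^2 - 4ac = (1.4)^2 - 4*(0.44)*1 = 1.96 - (1.76) = 0.2.
  D >= 0, so the roots are real: z = (-b +/- sqrt(D)) / (2a) = (-1.4 +/- 0.447214) / (0.88).
    z_1 = (-1.4 + 0.447214) / (0.88) = -1.0827,   |z_1| = 1.0827.
    z_2 = (-1.4 - 0.447214) / (0.88) = -2.0991,   |z_2| = 2.0991.
Moduli of all roots: 1.2500, 1.0827, 2.0991.
All moduli strictly greater than 1? Yes.
Verdict: Stationary.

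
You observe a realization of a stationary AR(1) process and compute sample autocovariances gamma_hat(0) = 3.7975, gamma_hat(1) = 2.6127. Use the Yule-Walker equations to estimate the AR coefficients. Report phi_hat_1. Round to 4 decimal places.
\hat\phi_{1} = 0.6880

The Yule-Walker equations for an AR(p) process read, in matrix form,
  Gamma_p phi = r_p,   with   (Gamma_p)_{ij} = gamma(|i - j|),
                       (r_p)_i = gamma(i),   i,j = 1..p.
Substitute the sample gammas (Toeplitz matrix and right-hand side of size 1):
  Gamma_p = [[3.7975]]
  r_p     = [2.6127]
With p = 1 this is the single equation gamma(0) phi_1 = gamma(1):
  phi_hat_1 = gamma(1) / gamma(0) = 2.6127 / 3.7975 = 0.6880.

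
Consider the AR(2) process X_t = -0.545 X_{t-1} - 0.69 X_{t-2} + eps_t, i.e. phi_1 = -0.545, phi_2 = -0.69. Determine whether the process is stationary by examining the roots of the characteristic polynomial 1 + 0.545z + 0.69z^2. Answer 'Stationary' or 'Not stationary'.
\text{Stationary}

The AR(p) characteristic polynomial is P(z) = 1 + 0.545z + 0.69z^2.
Stationarity requires all roots to lie outside the unit circle, i.e. |z| > 1 for every root.
Set 1 + (0.545) z + (0.69) z^2 = 0, i.e. a z^2 + b z + c = 0 with a = 0.69, b = 0.545, c = 1.
Discriminant D = b^2 - 4ac = (0.545)^2 - 4*(0.69)*1 = 0.297025 - (2.76) = -2.462975.
D < 0, so the roots are the complex-conjugate pair z = (-b +/- i sqrt(-D)) / (2a) = -0.3949 +/- 1.1372i.
For a conjugate pair |z|^2 = z * conj(z) = (product of roots) = c/a = 1/(0.69) = 1.449275, so |z| = sqrt(1.449275) = 1.2039 for both roots.
Moduli of all roots: 1.2039, 1.2039.
All moduli strictly greater than 1? Yes.
Verdict: Stationary.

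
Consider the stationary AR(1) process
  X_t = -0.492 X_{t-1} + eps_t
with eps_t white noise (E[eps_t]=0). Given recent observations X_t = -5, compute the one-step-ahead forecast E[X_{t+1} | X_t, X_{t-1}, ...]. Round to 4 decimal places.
E[X_{t+1} \mid \mathcal F_t] = 2.4600

For an AR(p) model X_t = c + sum_i phi_i X_{t-i} + eps_t, the
one-step-ahead conditional mean is
  E[X_{t+1} | X_t, ...] = c + sum_i phi_i X_{t+1-i}.
Substitute known values:
  E[X_{t+1} | ...] = (-0.492) * (-5)
                   = 2.4600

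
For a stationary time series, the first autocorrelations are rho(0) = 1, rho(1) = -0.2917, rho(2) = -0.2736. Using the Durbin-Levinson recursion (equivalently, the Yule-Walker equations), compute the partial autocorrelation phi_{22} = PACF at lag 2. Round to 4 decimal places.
\phi_{22} = -0.3920

The PACF at lag k is phi_{kk}, the last component of the solution
to the Yule-Walker system G_k phi = r_k where
  (G_k)_{ij} = rho(|i - j|), (r_k)_i = rho(i), i,j = 1..k.
Equivalently, Durbin-Levinson gives phi_{kk} iteratively:
  phi_{11} = rho(1)
  phi_{kk} = [rho(k) - sum_{j=1..k-1} phi_{k-1,j} rho(k-j)]
            / [1 - sum_{j=1..k-1} phi_{k-1,j} rho(j)],
  phi_{k,j} = phi_{k-1,j} - phi_{kk} phi_{k-1,k-j},  j = 1..k-1.
Step k = 1:
  phi_11 = rho(1) = -0.2917.
Step k = 2:
  phi_22 = [rho(2) - phi_11 rho(1)] / [1 - phi_11 rho(1)] = [-0.2736 - (-0.2917)(-0.2917)] / [1 - (-0.2917)(-0.2917)]
         = -0.35868889 / 0.91491111 = -0.392.
Therefore phi_{22} = -0.3920.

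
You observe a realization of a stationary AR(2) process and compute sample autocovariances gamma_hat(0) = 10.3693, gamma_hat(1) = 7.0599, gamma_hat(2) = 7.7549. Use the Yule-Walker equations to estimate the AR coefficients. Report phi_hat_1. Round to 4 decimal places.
\hat\phi_{1} = 0.3200

The Yule-Walker equations for an AR(p) process read, in matrix form,
  Gamma_p phi = r_p,   with   (Gamma_p)_{ij} = gamma(|i - j|),
                       (r_p)_i = gamma(i),   i,j = 1..p.
Substitute the sample gammas (Toeplitz matrix and right-hand side of size 2):
  Gamma_p = [[10.3693, 7.0599], [7.0599, 10.3693]]
  r_p     = [7.0599, 7.7549]
Written out:
  10.3693 phi_1 + 7.0599 phi_2 = 7.0599
  7.0599 phi_1 + 10.3693 phi_2 = 7.7549
Solve by Cramer's rule:
  det = gamma(0)^2 - gamma(1)^2 = (10.3693)^2 - (7.0599)^2 = 107.52238249 - 49.84218801 = 57.68019448
  phi_hat_1 = [gamma(1) gamma(0) - gamma(1) gamma(2)] / det = [(7.0599)(10.3693) - (7.0599)(7.7549)] / 57.68019448 = 18.45740256 / 57.68019448 = 0.32
  phi_hat_2 = [gamma(0) gamma(2) - gamma(1)^2] / det = [(10.3693)(7.7549) - (7.0599)^2] / 57.68019448 = 30.57069656 / 57.68019448 = 0.53
So phi_hat = [0.3200, 0.5300].
Therefore phi_hat_1 = 0.3200.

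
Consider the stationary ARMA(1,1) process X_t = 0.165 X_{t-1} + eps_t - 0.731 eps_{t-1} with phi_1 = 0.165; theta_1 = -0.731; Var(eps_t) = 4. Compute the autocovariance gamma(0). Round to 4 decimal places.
\gamma(0) = 5.3173

Multiply the model equation by X_{t-k} and take expectations. With theta_0 = psi_0 = 1 and psi_j the MA(infinity) weights, this gives
  gamma(k) - sum_i phi_i gamma(k-i) = c_k,
  c_k = sigma^2 * sum_{j=k..q} theta_j psi_{j-k}   (c_k = 0 for k > q),
using gamma(-m) = gamma(m).
psi-weights needed (psi_j = theta_j + sum_i phi_i psi_{j-i}):
  psi_1 = theta_1 + phi_1 = -0.731 + (0.165) = -0.566
Right-hand sides:
  c_0 = sigma^2 (1 + theta_1 psi_1) = 4 * (1 + (-0.731)(-0.566)) = 4 * 1.413746 = 5.654984
  c_1 = sigma^2 theta_1 = 4 * (-0.731) = -2.924
  c_2 = 0
Equations for k = 0 and k = 1 (AR order 1):
  gamma(0) = phi_1 gamma(1) + c_0
  gamma(1) = phi_1 gamma(0) + c_1
Substituting the second into the first: gamma(0) (1 - phi_1^2) = c_0 + phi_1 c_1, so
  gamma(0) = (c_0 + phi_1 c_1) / (1 - phi_1^2) = (5.654984 + (0.165)(-2.924)) / (1 - (0.165)^2) = 5.172524 / 0.972775 = 5.317287.
Therefore gamma(0) = 5.3173 (to 4 decimal places).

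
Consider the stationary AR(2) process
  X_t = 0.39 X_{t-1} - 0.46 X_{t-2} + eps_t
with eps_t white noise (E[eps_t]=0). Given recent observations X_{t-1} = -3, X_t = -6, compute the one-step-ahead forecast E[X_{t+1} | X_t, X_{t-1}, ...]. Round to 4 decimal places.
E[X_{t+1} \mid \mathcal F_t] = -0.9600

For an AR(p) model X_t = c + sum_i phi_i X_{t-i} + eps_t, the
one-step-ahead conditional mean is
  E[X_{t+1} | X_t, ...] = c + sum_i phi_i X_{t+1-i}.
Substitute known values:
  E[X_{t+1} | ...] = (0.39) * (-6) + (-0.46) * (-3)
                   = -0.9600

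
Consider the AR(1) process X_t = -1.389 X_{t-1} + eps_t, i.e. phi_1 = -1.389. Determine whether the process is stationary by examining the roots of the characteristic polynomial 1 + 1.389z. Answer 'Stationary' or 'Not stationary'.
\text{Not stationary}

The AR(p) characteristic polynomial is P(z) = 1 + 1.389z.
Stationarity requires all roots to lie outside the unit circle, i.e. |z| > 1 for every root.
This is linear in z: 1 + (1.389) z = 0  =>  z = -1/(1.389) = -0.719942,  |z| = 0.719942.
Moduli of all roots: 0.7199.
All moduli strictly greater than 1? No.
Verdict: Not stationary.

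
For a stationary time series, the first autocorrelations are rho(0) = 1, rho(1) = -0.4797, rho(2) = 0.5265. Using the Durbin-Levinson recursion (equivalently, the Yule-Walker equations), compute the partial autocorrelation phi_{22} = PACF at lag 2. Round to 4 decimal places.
\phi_{22} = 0.3850

The PACF at lag k is phi_{kk}, the last component of the solution
to the Yule-Walker system G_k phi = r_k where
  (G_k)_{ij} = rho(|i - j|), (r_k)_i = rho(i), i,j = 1..k.
Equivalently, Durbin-Levinson gives phi_{kk} iteratively:
  phi_{11} = rho(1)
  phi_{kk} = [rho(k) - sum_{j=1..k-1} phi_{k-1,j} rho(k-j)]
            / [1 - sum_{j=1..k-1} phi_{k-1,j} rho(j)],
  phi_{k,j} = phi_{k-1,j} - phi_{kk} phi_{k-1,k-j},  j = 1..k-1.
Step k = 1:
  phi_11 = rho(1) = -0.4797.
Step k = 2:
  phi_22 = [rho(2) - phi_11 rho(1)] / [1 - phi_11 rho(1)] = [0.5265 - (-0.4797)(-0.4797)] / [1 - (-0.4797)(-0.4797)]
         = 0.29638791 / 0.76988791 = 0.385.
Therefore phi_{22} = 0.3850.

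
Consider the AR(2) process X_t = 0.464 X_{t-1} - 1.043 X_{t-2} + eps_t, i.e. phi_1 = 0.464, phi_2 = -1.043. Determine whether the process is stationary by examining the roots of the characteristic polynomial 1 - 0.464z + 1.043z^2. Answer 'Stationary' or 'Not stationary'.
\text{Not stationary}

The AR(p) characteristic polynomial is P(z) = 1 - 0.464z + 1.043z^2.
Stationarity requires all roots to lie outside the unit circle, i.e. |z| > 1 for every root.
Set 1 + (-0.464) z + (1.043) z^2 = 0, i.e. a z^2 + b z + c = 0 with a = 1.043, b = -0.464, c = 1.
Discriminant D = b^2 - 4ac = (-0.464)^2 - 4*(1.043)*1 = 0.215296 - (4.172) = -3.956704.
D < 0, so the roots are the complex-conjugate pair z = (-b +/- i sqrt(-D)) / (2a) = 0.2224 +/- 0.9536i.
For a conjugate pair |z|^2 = z * conj(z) = (product of roots) = c/a = 1/(1.043) = 0.958773, so |z| = sqrt(0.958773) = 0.9792 for both roots.
Moduli of all roots: 0.9792, 0.9792.
All moduli strictly greater than 1? No.
Verdict: Not stationary.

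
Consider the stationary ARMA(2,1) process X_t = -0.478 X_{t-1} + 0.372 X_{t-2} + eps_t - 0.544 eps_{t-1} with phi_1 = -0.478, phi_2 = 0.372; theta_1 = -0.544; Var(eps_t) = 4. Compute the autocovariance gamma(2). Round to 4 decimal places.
\gamma(2) = 18.9052

Multiply the model equation by X_{t-k} and take expectations. With theta_0 = psi_0 = 1 and psi_j the MA(infinity) weights, this gives
  gamma(k) - sum_i phi_i gamma(k-i) = c_k,
  c_k = sigma^2 * sum_{j=k..q} theta_j psi_{j-k}   (c_k = 0 for k > q),
using gamma(-m) = gamma(m).
psi-weights needed (psi_j = theta_j + sum_i phi_i psi_{j-i}):
  psi_1 = theta_1 + phi_1 = -0.544 + (-0.478) = -1.022
Right-hand sides:
  c_0 = sigma^2 (1 + theta_1 psi_1) = 4 * (1 + (-0.544)(-1.022)) = 4 * 1.555968 = 6.223872
  c_1 = sigma^2 theta_1 = 4 * (-0.544) = -2.176
  c_2 = 0
Equations for k = 0, 1, 2 (AR order 2, c_2 = 0):
  (E0) gamma(0) = phi_1 gamma(1) + phi_2 gamma(2) + c_0
  (E1) gamma(1) = phi_1 gamma(0) + phi_2 gamma(1) + c_1
  (E2) gamma(2) = phi_1 gamma(1) + phi_2 gamma(0)
From (E1): gamma(1) = A gamma(0) + B with
  A = phi_1 / (1 - phi_2) = -0.478 / 0.628 = -0.761146,   B = c_1 / (1 - phi_2) = -2.176 / 0.628 = -3.464968.
Insert (E2) into (E0): gamma(0) (1 - phi_2^2) = phi_1 (1 + phi_2) gamma(1) + c_0.
  phi_1 (1 + phi_2) = (-0.478)(1.372) = -0.655816,   1 - phi_2^2 = 0.861616.
Replace gamma(1) by A gamma(0) + B and collect gamma(0):
  gamma(0) [0.861616 - (-0.655816)(-0.761146)] = (-0.655816)(-3.464968) + 6.223872
  gamma(0) * 0.362444 = 8.496254
  gamma(0) = 8.496254 / 0.362444 = 23.441565.
  gamma(1) = A gamma(0) + B = (-0.761146)(23.441565) + (-3.464968) = -21.307434.
  gamma(2) = phi_1 gamma(1) + phi_2 gamma(0) = (-0.478)(-21.307434) + (0.372)(23.441565) = 18.905216.
Therefore gamma(2) = 18.9052 (to 4 decimal places).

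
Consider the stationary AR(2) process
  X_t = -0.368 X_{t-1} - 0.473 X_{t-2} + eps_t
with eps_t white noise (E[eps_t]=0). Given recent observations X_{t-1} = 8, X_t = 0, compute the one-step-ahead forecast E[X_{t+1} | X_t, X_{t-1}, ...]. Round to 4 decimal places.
E[X_{t+1} \mid \mathcal F_t] = -3.7840

For an AR(p) model X_t = c + sum_i phi_i X_{t-i} + eps_t, the
one-step-ahead conditional mean is
  E[X_{t+1} | X_t, ...] = c + sum_i phi_i X_{t+1-i}.
Substitute known values:
  E[X_{t+1} | ...] = (-0.368) * (0) + (-0.473) * (8)
                   = -3.7840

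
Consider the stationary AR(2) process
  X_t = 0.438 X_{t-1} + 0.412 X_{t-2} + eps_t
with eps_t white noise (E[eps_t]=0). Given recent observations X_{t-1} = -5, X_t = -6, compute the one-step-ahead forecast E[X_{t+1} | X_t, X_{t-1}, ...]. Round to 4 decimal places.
E[X_{t+1} \mid \mathcal F_t] = -4.6880

For an AR(p) model X_t = c + sum_i phi_i X_{t-i} + eps_t, the
one-step-ahead conditional mean is
  E[X_{t+1} | X_t, ...] = c + sum_i phi_i X_{t+1-i}.
Substitute known values:
  E[X_{t+1} | ...] = (0.438) * (-6) + (0.412) * (-5)
                   = -4.6880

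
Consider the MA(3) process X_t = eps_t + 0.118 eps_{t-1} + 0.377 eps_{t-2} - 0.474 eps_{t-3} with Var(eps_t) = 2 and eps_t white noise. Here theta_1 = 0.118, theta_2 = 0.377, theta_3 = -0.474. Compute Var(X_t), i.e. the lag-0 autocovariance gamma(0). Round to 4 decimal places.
\gamma(0) = 2.7615

For an MA(q) process X_t = eps_t + sum_i theta_i eps_{t-i} with
Var(eps_t) = sigma^2, the variance is
  gamma(0) = sigma^2 * (1 + sum_i theta_i^2).
  sum_i theta_i^2 = (0.118)^2 + (0.377)^2 + (-0.474)^2 = 0.013924 + 0.142129 + 0.224676 = 0.380729.
  gamma(0) = 2 * (1 + 0.380729) = 2 * 1.380729 = 2.761458, which rounds to 2.7615.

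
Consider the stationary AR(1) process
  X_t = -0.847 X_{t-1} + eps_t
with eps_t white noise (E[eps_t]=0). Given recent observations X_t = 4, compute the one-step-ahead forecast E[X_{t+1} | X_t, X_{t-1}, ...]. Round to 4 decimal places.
E[X_{t+1} \mid \mathcal F_t] = -3.3880

For an AR(p) model X_t = c + sum_i phi_i X_{t-i} + eps_t, the
one-step-ahead conditional mean is
  E[X_{t+1} | X_t, ...] = c + sum_i phi_i X_{t+1-i}.
Substitute known values:
  E[X_{t+1} | ...] = (-0.847) * (4)
                   = -3.3880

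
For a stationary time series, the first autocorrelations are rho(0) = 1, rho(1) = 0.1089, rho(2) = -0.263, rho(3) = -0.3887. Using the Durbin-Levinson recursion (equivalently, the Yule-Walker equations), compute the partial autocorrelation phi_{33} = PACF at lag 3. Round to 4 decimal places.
\phi_{33} = -0.3530

The PACF at lag k is phi_{kk}, the last component of the solution
to the Yule-Walker system G_k phi = r_k where
  (G_k)_{ij} = rho(|i - j|), (r_k)_i = rho(i), i,j = 1..k.
Equivalently, Durbin-Levinson gives phi_{kk} iteratively:
  phi_{11} = rho(1)
  phi_{kk} = [rho(k) - sum_{j=1..k-1} phi_{k-1,j} rho(k-j)]
            / [1 - sum_{j=1..k-1} phi_{k-1,j} rho(j)],
  phi_{k,j} = phi_{k-1,j} - phi_{kk} phi_{k-1,k-j},  j = 1..k-1.
Step k = 1:
  phi_11 = rho(1) = 0.1089.
Step k = 2:
  phi_22 = [rho(2) - phi_11 rho(1)] / [1 - phi_11 rho(1)] = [-0.263 - (0.1089)(0.1089)] / [1 - (0.1089)(0.1089)]
         = -0.27485921 / 0.98814079 = -0.278158.
  Update: phi_21 = phi_11 - phi_22 phi_11 = 0.1089 - (-0.278158)(0.1089) = 0.139191.
Step k = 3:
  phi_33 = [rho(3) - phi_21 rho(2) - phi_22 rho(1)] / [1 - phi_21 rho(1) - phi_22 rho(2)]
    numerator   = -0.3887 - (0.139191)(-0.263) - (-0.278158)(0.1089) = -0.32180126
    denominator = 1 - (0.139191)(0.1089) - (-0.278158)(-0.263) = 0.91168652
  phi_33 = -0.32180126 / 0.91168652 = -0.353.
Therefore phi_{33} = -0.3530.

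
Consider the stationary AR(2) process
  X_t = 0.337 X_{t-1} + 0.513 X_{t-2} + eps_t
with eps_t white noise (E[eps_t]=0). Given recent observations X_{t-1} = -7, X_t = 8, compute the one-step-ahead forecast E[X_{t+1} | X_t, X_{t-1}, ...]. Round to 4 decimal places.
E[X_{t+1} \mid \mathcal F_t] = -0.8950

For an AR(p) model X_t = c + sum_i phi_i X_{t-i} + eps_t, the
one-step-ahead conditional mean is
  E[X_{t+1} | X_t, ...] = c + sum_i phi_i X_{t+1-i}.
Substitute known values:
  E[X_{t+1} | ...] = (0.337) * (8) + (0.513) * (-7)
                   = -0.8950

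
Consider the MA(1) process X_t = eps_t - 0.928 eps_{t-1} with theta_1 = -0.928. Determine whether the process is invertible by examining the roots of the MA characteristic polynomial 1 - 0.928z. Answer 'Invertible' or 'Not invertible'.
\text{Invertible}

The MA(q) characteristic polynomial is P(z) = 1 - 0.928z.
Invertibility requires all roots to lie outside the unit circle, i.e. |z| > 1 for every root.
This is linear in z: 1 + (-0.928) z = 0  =>  z = -1/(-0.928) = 1.077586,  |z| = 1.077586.
Moduli of all roots: 1.0776.
All moduli strictly greater than 1? Yes.
Verdict: Invertible.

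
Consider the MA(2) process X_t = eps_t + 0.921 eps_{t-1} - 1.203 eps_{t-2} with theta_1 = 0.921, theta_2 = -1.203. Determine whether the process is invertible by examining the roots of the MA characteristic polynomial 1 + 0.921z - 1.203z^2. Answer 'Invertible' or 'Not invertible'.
\text{Not invertible}

The MA(q) characteristic polynomial is P(z) = 1 + 0.921z - 1.203z^2.
Invertibility requires all roots to lie outside the unit circle, i.e. |z| > 1 for every root.
Set 1 + (0.921) z + (-1.203) z^2 = 0, i.e. a z^2 + b z + c = 0 with a = -1.203, b = 0.921, c = 1.
Discriminant D = b^2 - 4ac = (0.921)^2 - 4*(-1.203)*1 = 0.848241 - (-4.812) = 5.660241.
D >= 0, so the roots are real: z = (-b +/- sqrt(D)) / (2a) = (-0.921 +/- 2.379126) / (-2.406).
  z_1 = (-0.921 + 2.379126) / (-2.406) = -0.606,   |z_1| = 0.606.
  z_2 = (-0.921 - 2.379126) / (-2.406) = 1.3716,   |z_2| = 1.3716.
Moduli of all roots: 0.6060, 1.3716.
All moduli strictly greater than 1? No.
Verdict: Not invertible.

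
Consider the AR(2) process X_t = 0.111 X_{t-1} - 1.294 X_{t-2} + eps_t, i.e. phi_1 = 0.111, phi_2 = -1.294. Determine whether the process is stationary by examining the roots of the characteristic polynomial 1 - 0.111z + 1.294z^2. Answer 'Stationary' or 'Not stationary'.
\text{Not stationary}

The AR(p) characteristic polynomial is P(z) = 1 - 0.111z + 1.294z^2.
Stationarity requires all roots to lie outside the unit circle, i.e. |z| > 1 for every root.
Set 1 + (-0.111) z + (1.294) z^2 = 0, i.e. a z^2 + b z + c = 0 with a = 1.294, b = -0.111, c = 1.
Discriminant D = b^2 - 4ac = (-0.111)^2 - 4*(1.294)*1 = 0.012321 - (5.176) = -5.163679.
D < 0, so the roots are the complex-conjugate pair z = (-b +/- i sqrt(-D)) / (2a) = 0.0429 +/- 0.878i.
For a conjugate pair |z|^2 = z * conj(z) = (product of roots) = c/a = 1/(1.294) = 0.772798, so |z| = sqrt(0.772798) = 0.8791 for both roots.
Moduli of all roots: 0.8791, 0.8791.
All moduli strictly greater than 1? No.
Verdict: Not stationary.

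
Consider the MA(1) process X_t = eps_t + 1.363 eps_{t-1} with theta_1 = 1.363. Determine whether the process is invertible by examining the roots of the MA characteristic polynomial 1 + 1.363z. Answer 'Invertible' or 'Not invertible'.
\text{Not invertible}

The MA(q) characteristic polynomial is P(z) = 1 + 1.363z.
Invertibility requires all roots to lie outside the unit circle, i.e. |z| > 1 for every root.
This is linear in z: 1 + (1.363) z = 0  =>  z = -1/(1.363) = -0.733676,  |z| = 0.733676.
Moduli of all roots: 0.7337.
All moduli strictly greater than 1? No.
Verdict: Not invertible.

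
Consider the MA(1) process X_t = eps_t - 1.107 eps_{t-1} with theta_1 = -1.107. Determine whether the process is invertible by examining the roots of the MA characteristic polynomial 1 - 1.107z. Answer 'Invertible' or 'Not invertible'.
\text{Not invertible}

The MA(q) characteristic polynomial is P(z) = 1 - 1.107z.
Invertibility requires all roots to lie outside the unit circle, i.e. |z| > 1 for every root.
This is linear in z: 1 + (-1.107) z = 0  =>  z = -1/(-1.107) = 0.903342,  |z| = 0.903342.
Moduli of all roots: 0.9033.
All moduli strictly greater than 1? No.
Verdict: Not invertible.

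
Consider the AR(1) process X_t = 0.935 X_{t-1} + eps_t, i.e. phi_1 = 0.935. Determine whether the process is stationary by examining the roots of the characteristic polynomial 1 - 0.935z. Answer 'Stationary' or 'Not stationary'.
\text{Stationary}

The AR(p) characteristic polynomial is P(z) = 1 - 0.935z.
Stationarity requires all roots to lie outside the unit circle, i.e. |z| > 1 for every root.
This is linear in z: 1 + (-0.935) z = 0  =>  z = -1/(-0.935) = 1.069519,  |z| = 1.069519.
Moduli of all roots: 1.0695.
All moduli strictly greater than 1? Yes.
Verdict: Stationary.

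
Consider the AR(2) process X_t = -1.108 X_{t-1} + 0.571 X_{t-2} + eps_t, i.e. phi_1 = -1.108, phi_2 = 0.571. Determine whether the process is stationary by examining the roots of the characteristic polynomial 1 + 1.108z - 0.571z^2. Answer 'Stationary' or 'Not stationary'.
\text{Not stationary}

The AR(p) characteristic polynomial is P(z) = 1 + 1.108z - 0.571z^2.
Stationarity requires all roots to lie outside the unit circle, i.e. |z| > 1 for every root.
Set 1 + (1.108) z + (-0.571) z^2 = 0, i.e. a z^2 + b z + c = 0 with a = -0.571, b = 1.108, c = 1.
Discriminant D = b^2 - 4ac = (1.108)^2 - 4*(-0.571)*1 = 1.227664 - (-2.284) = 3.511664.
D >= 0, so the roots are real: z = (-b +/- sqrt(D)) / (2a) = (-1.108 +/- 1.873943) / (-1.142).
  z_1 = (-1.108 + 1.873943) / (-1.142) = -0.6707,   |z_1| = 0.6707.
  z_2 = (-1.108 - 1.873943) / (-1.142) = 2.6112,   |z_2| = 2.6112.
Moduli of all roots: 0.6707, 2.6112.
All moduli strictly greater than 1? No.
Verdict: Not stationary.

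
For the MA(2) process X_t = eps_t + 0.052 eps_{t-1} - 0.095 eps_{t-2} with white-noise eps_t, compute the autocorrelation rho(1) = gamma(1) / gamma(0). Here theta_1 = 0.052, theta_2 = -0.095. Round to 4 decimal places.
\rho(1) = 0.0465

For an MA(q) process with theta_0 = 1, the autocovariance is
  gamma(k) = sigma^2 * sum_{i=0..q-k} theta_i * theta_{i+k},
and rho(k) = gamma(k) / gamma(0). Sigma^2 cancels.
  numerator   = (1)*(0.052) + (0.052)*(-0.095) = 0.04706.
  denominator = (1)^2 + (0.052)^2 + (-0.095)^2 = 1.011729.
  rho(1) = 0.04706 / 1.011729 = 0.0465.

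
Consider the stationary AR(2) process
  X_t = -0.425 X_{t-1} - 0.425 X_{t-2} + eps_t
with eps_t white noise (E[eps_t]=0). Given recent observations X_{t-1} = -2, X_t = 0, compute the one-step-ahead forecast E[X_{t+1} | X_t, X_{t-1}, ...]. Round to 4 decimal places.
E[X_{t+1} \mid \mathcal F_t] = 0.8500

For an AR(p) model X_t = c + sum_i phi_i X_{t-i} + eps_t, the
one-step-ahead conditional mean is
  E[X_{t+1} | X_t, ...] = c + sum_i phi_i X_{t+1-i}.
Substitute known values:
  E[X_{t+1} | ...] = (-0.425) * (0) + (-0.425) * (-2)
                   = 0.8500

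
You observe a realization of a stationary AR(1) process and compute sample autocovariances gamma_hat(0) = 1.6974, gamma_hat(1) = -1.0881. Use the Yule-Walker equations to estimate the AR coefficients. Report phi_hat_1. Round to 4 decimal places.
\hat\phi_{1} = -0.6410

The Yule-Walker equations for an AR(p) process read, in matrix form,
  Gamma_p phi = r_p,   with   (Gamma_p)_{ij} = gamma(|i - j|),
                       (r_p)_i = gamma(i),   i,j = 1..p.
Substitute the sample gammas (Toeplitz matrix and right-hand side of size 1):
  Gamma_p = [[1.6974]]
  r_p     = [-1.0881]
With p = 1 this is the single equation gamma(0) phi_1 = gamma(1):
  phi_hat_1 = gamma(1) / gamma(0) = -1.0881 / 1.6974 = -0.6410.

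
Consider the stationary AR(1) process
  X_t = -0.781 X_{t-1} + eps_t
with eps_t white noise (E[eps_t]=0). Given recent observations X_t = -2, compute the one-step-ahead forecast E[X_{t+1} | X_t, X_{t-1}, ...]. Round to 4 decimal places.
E[X_{t+1} \mid \mathcal F_t] = 1.5620

For an AR(p) model X_t = c + sum_i phi_i X_{t-i} + eps_t, the
one-step-ahead conditional mean is
  E[X_{t+1} | X_t, ...] = c + sum_i phi_i X_{t+1-i}.
Substitute known values:
  E[X_{t+1} | ...] = (-0.781) * (-2)
                   = 1.5620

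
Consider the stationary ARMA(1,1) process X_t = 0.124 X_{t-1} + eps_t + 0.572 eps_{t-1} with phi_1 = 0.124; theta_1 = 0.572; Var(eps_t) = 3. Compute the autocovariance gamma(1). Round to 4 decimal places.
\gamma(1) = 2.2710

Multiply the model equation by X_{t-k} and take expectations. With theta_0 = psi_0 = 1 and psi_j the MA(infinity) weights, this gives
  gamma(k) - sum_i phi_i gamma(k-i) = c_k,
  c_k = sigma^2 * sum_{j=k..q} theta_j psi_{j-k}   (c_k = 0 for k > q),
using gamma(-m) = gamma(m).
psi-weights needed (psi_j = theta_j + sum_i phi_i psi_{j-i}):
  psi_1 = theta_1 + phi_1 = 0.572 + (0.124) = 0.696
Right-hand sides:
  c_0 = sigma^2 (1 + theta_1 psi_1) = 3 * (1 + (0.572)(0.696)) = 3 * 1.398112 = 4.194336
  c_1 = sigma^2 theta_1 = 3 * (0.572) = 1.716
  c_2 = 0
Equations for k = 0 and k = 1 (AR order 1):
  gamma(0) = phi_1 gamma(1) + c_0
  gamma(1) = phi_1 gamma(0) + c_1
Substituting the second into the first: gamma(0) (1 - phi_1^2) = c_0 + phi_1 c_1, so
  gamma(0) = (c_0 + phi_1 c_1) / (1 - phi_1^2) = (4.194336 + (0.124)(1.716)) / (1 - (0.124)^2) = 4.40712 / 0.984624 = 4.475942.
  gamma(1) = phi_1 gamma(0) + c_1 = (0.124)(4.475942) + (1.716) = 2.271017.
Therefore gamma(1) = 2.2710 (to 4 decimal places).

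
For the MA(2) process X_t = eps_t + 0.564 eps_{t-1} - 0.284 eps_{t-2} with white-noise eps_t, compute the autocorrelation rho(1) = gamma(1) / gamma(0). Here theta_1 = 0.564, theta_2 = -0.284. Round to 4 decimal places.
\rho(1) = 0.2887

For an MA(q) process with theta_0 = 1, the autocovariance is
  gamma(k) = sigma^2 * sum_{i=0..q-k} theta_i * theta_{i+k},
and rho(k) = gamma(k) / gamma(0). Sigma^2 cancels.
  numerator   = (1)*(0.564) + (0.564)*(-0.284) = 0.403824.
  denominator = (1)^2 + (0.564)^2 + (-0.284)^2 = 1.398752.
  rho(1) = 0.403824 / 1.398752 = 0.2887.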